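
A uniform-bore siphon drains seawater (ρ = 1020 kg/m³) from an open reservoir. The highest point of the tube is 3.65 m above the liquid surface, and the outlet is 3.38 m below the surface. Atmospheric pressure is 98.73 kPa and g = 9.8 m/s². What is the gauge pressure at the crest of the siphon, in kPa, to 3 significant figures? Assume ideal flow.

P_gauge ≈ -70.3 kPa

From the surface to the outlet (both open to atmosphere, surface at rest): v = √(2g·h_out) = √(2·9.8·3.38) = 8.14 m/s.
The bore is uniform, so the speed at the crest is the same v. Bernoulli surface→crest: P_atm = P_top + ½ρv² + ρg·h_top.
P_top = 98730 − ½·1020·8.14² − 1020·9.8·3.65 = 28500 Pa. So P_gauge = P_top − P_atm = -70300 Pa.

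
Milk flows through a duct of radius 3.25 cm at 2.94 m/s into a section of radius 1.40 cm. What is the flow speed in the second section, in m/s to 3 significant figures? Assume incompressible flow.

The volume flow rate is constant, so v₂ = (A₁/A₂)v₁ = (33.2/6.16)·2.94 = 15.8 m/s.

v₂ ≈ 15.8 m/s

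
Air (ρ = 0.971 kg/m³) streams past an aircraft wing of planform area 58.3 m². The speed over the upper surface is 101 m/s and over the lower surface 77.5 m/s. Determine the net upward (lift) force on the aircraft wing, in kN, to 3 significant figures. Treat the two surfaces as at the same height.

The faster flow above has the lower pressure; Bernoulli (same height) gives ΔP = ½ρ(v_up² − v_low²).
ΔP = ½·0.971·(101² − 77.5²) = 2040 Pa.
Lift = ΔP · A = 2040 × 58.3 = 119000 N.

F ≈ 119 kN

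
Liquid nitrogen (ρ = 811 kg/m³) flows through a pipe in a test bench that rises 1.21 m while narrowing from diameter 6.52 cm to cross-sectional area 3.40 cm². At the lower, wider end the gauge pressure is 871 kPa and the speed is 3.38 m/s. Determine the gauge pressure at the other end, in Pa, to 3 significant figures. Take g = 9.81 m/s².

The volume flow rate is constant, so v₂ = (A₁/A₂)v₁ = (33.4/3.40)·3.38 = 33.2 m/s.
Bernoulli: P₁ + ½ρv₁² + ρg h₁ = P₂ + ½ρv₂² + ρg h₂, so P₂ = P₁ + ½ρ(v₁² − v₂²) − ρg(h₂ − h₁).
P₂ = 871000 + ½·811·(3.38² − 33.2²) − 811·9.81·(+1.21) = 871000 + (-442000) − (9630) = 419000 Pa.

P₂ ≈ 419000 Pa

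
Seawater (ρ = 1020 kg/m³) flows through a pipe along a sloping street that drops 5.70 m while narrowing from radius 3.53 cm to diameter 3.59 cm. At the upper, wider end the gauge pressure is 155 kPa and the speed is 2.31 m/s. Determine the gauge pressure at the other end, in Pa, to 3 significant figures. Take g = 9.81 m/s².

By continuity, v₂ = v₁·A₁/A₂ = 2.31·(39.1/10.1) = 8.93 m/s.
Energy conservation along the streamline gives P₂ = P₁ − ½ρ(v₂² − v₁²) − ρg(h₂ − h₁).
P₂ = 155000 + ½·1020·(2.31² − 8.93²) − 1020·9.81·(−5.70) = 155000 + (-38000) − (-57000) = 174000 Pa.

174000 Pa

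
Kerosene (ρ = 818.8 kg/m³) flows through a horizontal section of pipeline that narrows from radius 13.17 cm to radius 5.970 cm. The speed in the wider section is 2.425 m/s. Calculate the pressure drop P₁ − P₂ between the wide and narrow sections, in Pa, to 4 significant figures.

Mass conservation (A₁v₁ = A₂v₂) gives v₂ = 2.425 × 544.9/112.0 = 11.80 m/s.
Bernoulli (h₁ = h₂): P₁ − P₂ = ½ρ(v₂² − v₁²).
P₁ − P₂ = ½·818.8·(11.80² − 2.425²) = ½·818.8·133.4 = 54610 Pa.

54610 Pa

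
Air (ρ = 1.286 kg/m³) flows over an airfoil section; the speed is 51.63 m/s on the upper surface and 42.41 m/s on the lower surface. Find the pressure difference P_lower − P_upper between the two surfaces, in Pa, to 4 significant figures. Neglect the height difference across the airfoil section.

Bernoulli (same height): P_lower − P_upper = ½ρ(v_upper² − v_lower²).
ΔP = ½·1.286·(51.63² − 42.41²) = 557.5 Pa.

ΔP ≈ 557.5 Pa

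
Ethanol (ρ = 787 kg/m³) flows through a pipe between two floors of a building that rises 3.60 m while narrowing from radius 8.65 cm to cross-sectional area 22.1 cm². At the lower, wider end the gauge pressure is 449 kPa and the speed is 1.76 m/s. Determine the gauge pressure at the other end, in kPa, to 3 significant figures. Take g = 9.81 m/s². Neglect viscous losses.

285 kPa

By continuity, v₂ = v₁·A₁/A₂ = 1.76·(235/22.1) = 18.7 m/s.
Applying Bernoulli between the two ends and solving for P₂: P₂ = P₁ + ½ρ(v₁² − v₂²) − ρgΔh.
P₂ = 449000 + ½·787·(1.76² − 18.7²) − 787·9.81·(+3.60) = 449000 + (-137000) − (27800) = 285000 Pa.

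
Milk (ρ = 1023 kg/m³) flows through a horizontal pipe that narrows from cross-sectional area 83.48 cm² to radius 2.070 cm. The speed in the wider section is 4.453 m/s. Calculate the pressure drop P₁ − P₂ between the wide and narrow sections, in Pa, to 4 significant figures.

ΔP ≈ 379900 Pa

The volume flow rate is constant, so v₂ = (A₁/A₂)v₁ = (83.48/13.46)·4.453 = 27.61 m/s.
Bernoulli (h₁ = h₂): P₁ − P₂ = ½ρ(v₂² − v₁²).
P₁ − P₂ = ½·1023·(27.61² − 4.453²) = ½·1023·742.8 = 379900 Pa.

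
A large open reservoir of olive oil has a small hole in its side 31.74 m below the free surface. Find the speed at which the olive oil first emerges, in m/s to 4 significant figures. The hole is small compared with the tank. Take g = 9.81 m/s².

With the surface at rest and both surface and jet at atmospheric pressure, Bernoulli gives ρg h = ½ρv², so v = √(2gh) = √(2·9.81·31.74) = 24.95 m/s.

24.95 m/s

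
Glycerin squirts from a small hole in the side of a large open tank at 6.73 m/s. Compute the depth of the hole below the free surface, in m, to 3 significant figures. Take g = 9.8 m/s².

Inverting v = √(2gh) gives h = v² / 2g.
h = 6.73²/(2·9.8) = 45.3/19.60 = 2.31 m.

h = 2.31 m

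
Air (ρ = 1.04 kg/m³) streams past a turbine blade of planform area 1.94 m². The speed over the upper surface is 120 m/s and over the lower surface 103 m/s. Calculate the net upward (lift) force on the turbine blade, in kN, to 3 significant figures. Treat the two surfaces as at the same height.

F ≈ 3.82 kN

With equal heights on the two surfaces, Bernoulli gives P_lower − P_upper = ½ρ(v_upper² − v_lower²).
ΔP = ½·1.04·(120² − 103²) = 1970 Pa.
Lift = ΔP · A = 1970 × 1.94 = 3820 N.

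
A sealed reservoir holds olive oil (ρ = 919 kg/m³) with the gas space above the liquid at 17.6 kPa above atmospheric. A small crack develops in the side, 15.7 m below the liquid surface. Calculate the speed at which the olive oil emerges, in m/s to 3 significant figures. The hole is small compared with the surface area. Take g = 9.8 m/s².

Take point 1 at the surface (v₁ ≈ 0) and point 2 at the hole (at atmospheric pressure). Bernoulli: P₁ + ρg h = P_atm + ½ρv₂².
With P₁ − P_atm = 17600 Pa, v₂ = √(2gh + 2ΔP/ρ) = √(2·9.8·15.7 + 2·17600/919) = 18.6 m/s.

v ≈ 18.6 m/s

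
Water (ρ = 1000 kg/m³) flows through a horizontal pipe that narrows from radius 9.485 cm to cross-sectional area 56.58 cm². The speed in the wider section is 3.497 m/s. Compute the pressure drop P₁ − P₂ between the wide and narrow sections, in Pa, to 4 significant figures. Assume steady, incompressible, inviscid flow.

ΔP ≈ 146500 Pa

The volume flow rate is constant, so v₂ = (A₁/A₂)v₁ = (282.6/56.58)·3.497 = 17.47 m/s.
Along the horizontal streamline, P + ½ρv² is constant.
P₁ − P₂ = ½·1000·(17.47² − 3.497²) = ½·1000·292.9 = 146500 Pa.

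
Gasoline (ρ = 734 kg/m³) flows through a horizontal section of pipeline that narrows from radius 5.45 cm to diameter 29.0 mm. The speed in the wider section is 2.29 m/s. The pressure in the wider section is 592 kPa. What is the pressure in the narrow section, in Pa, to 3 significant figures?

The volume flow rate is constant, so v₂ = (A₁/A₂)v₁ = (93.3/6.61)·2.29 = 32.4 m/s.
With no height change, Bernoulli's equation is P₁ + ½ρv₁² = P₂ + ½ρv₂².
P₂ = P₁ − ½ρ(v₂² − v₁²) = 592000 − ½·734·(32.4² − 2.29²) = 592000 − 382000 = 210000 Pa.

P₂ = 210000 Pa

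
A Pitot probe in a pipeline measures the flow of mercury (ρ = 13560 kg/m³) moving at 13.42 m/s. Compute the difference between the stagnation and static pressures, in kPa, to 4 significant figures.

The dynamic pressure equals the rise in static pressure at the stagnation point: ΔP = ½ρv².
ΔP = ½·13560·13.42² = 1221000 Pa.

ΔP ≈ 1221 kPa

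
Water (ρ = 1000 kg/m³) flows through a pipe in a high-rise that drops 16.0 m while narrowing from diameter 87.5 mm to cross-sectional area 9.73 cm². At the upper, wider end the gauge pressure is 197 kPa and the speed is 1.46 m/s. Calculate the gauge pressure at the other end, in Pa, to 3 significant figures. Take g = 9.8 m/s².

The volume flow rate is constant, so v₂ = (A₁/A₂)v₁ = (60.1/9.73)·1.46 = 9.02 m/s.
Energy conservation along the streamline gives P₂ = P₁ − ½ρ(v₂² − v₁²) − ρg(h₂ − h₁).
P₂ = 197000 + ½·1000·(1.46² − 9.02²) − 1000·9.8·(−16.0) = 197000 + (-39600) − (-157000) = 314000 Pa.

P₂ ≈ 314000 Pa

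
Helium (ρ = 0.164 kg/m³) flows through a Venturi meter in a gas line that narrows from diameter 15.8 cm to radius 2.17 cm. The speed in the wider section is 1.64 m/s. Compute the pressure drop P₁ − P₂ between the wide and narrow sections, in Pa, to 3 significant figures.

Mass conservation (A₁v₁ = A₂v₂) gives v₂ = 1.64 × 196/14.8 = 21.7 m/s.
Along the horizontal streamline, P + ½ρv² is constant.
P₁ − P₂ = ½·0.164·(21.7² − 1.64²) = ½·0.164·470 = 38.5 Pa.

ΔP = 38.5 Pa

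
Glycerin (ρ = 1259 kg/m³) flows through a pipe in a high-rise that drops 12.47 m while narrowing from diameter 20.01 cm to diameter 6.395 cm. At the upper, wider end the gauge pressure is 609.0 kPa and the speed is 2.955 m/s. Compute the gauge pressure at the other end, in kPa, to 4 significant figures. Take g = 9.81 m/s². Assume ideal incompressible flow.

The volume flow rate is constant, so v₂ = (A₁/A₂)v₁ = (314.5/32.12)·2.955 = 28.93 m/s.
Applying Bernoulli between the two ends and solving for P₂: P₂ = P₁ + ½ρ(v₁² − v₂²) − ρgΔh.
P₂ = 609000 + ½·1259·(2.955² − 28.93²) − 1259·9.81·(−12.47) = 609000 + (-521400) − (-154000) = 241600 Pa.

P₂ ≈ 241.6 kPa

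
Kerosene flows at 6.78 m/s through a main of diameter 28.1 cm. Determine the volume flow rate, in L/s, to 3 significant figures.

Q = 420 L/s

Q = A·v = 0.0620 m² × 6.78 m/s = 0.420 m³/s.
Converting: 0.420 m³/s × 1000 = 420 L/s.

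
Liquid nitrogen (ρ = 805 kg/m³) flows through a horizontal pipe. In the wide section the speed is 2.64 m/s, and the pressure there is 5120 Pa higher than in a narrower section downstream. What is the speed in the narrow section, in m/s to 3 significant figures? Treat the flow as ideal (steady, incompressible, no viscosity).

v₂ ≈ 4.44 m/s

Horizontal Bernoulli: P₁ + ½ρv₁² = P₂ + ½ρv₂², so v₂² = v₁² + 2(P₁ − P₂)/ρ.
v₂ = √(2.64² + 2·5120/805) = √(6.97 + 12.7) = 4.44 m/s.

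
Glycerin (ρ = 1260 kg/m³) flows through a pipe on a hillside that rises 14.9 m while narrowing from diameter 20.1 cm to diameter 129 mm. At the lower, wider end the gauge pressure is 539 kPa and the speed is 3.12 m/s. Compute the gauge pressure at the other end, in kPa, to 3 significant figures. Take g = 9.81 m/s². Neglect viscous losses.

By continuity, v₂ = v₁·A₁/A₂ = 3.12·(317/131) = 7.57 m/s.
Energy conservation along the streamline gives P₂ = P₁ − ½ρ(v₂² − v₁²) − ρg(h₂ − h₁).
P₂ = 539000 + ½·1260·(3.12² − 7.57²) − 1260·9.81·(+14.9) = 539000 + (-30000) − (184000) = 325000 Pa.

P₂ = 325 kPa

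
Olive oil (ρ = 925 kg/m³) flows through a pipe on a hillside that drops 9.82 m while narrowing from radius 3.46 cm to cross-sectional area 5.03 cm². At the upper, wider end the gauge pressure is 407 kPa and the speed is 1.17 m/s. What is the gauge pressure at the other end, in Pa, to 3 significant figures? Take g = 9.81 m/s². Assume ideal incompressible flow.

461000 Pa

Mass conservation (A₁v₁ = A₂v₂) gives v₂ = 1.17 × 37.6/5.03 = 8.75 m/s.
Applying Bernoulli between the two ends and solving for P₂: P₂ = P₁ + ½ρ(v₁² − v₂²) − ρgΔh.
P₂ = 407000 + ½·925·(1.17² − 8.75²) − 925·9.81·(−9.82) = 407000 + (-34800) − (-89100) = 461000 Pa.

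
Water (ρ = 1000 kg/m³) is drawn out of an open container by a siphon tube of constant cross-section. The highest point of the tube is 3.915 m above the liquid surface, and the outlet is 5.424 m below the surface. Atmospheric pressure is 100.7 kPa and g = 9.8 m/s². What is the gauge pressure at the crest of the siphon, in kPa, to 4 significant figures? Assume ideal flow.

P_gauge ≈ -91.52 kPa

The outlet speed comes from Torricelli: v = √(2g·5.424) = 10.31 m/s.
Continuity keeps v the same throughout the tube; from surface to crest, P_atm + 0 = P_top + ½ρv² + ρg·h_top.
P_top = 100700 − ½·1000·10.31² − 1000·9.8·3.915 = 9178 Pa. So P_gauge = P_top − P_atm = -91520 Pa.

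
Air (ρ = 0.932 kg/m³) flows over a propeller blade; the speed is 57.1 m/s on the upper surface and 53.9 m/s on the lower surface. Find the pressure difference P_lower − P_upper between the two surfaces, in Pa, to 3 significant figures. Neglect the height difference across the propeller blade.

The pressure is lower where the speed is higher: ΔP = ½ρ(v_up² − v_low²).
ΔP = ½·0.932·(57.1² − 53.9²) = 166 Pa.

ΔP ≈ 166 Pa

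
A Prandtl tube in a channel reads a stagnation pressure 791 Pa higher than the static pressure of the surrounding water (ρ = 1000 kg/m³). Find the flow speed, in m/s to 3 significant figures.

Bernoulli between the free stream and the stagnation point: ½ρv² = P_stag − P_static.
v = √(2ΔP/ρ) = √(2·791/1000) = 1.26 m/s.

v ≈ 1.26 m/s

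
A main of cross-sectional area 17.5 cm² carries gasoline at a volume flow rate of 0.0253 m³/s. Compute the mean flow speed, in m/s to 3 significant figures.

v ≈ 14.5 m/s

Q = 0.0253 m³/s = 0.0253 m³/s.
v = Q/A = 0.0253 / 0.00175 = 14.5 m/s.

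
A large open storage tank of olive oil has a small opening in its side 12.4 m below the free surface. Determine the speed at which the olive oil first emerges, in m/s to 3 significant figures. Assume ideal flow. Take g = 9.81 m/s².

The surface is effectively still and both ends are open, so ½v² = gh and v = √(2·9.81·12.4) = 15.6 m/s.

15.6 m/s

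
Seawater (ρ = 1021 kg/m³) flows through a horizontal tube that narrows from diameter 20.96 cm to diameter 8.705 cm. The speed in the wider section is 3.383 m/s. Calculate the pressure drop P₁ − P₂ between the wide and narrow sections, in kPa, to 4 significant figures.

190.5 kPa

Mass conservation (A₁v₁ = A₂v₂) gives v₂ = 3.383 × 345.0/59.52 = 19.61 m/s.
Along the horizontal streamline, P + ½ρv² is constant.
P₁ − P₂ = ½·1021·(19.61² − 3.383²) = ½·1021·373.2 = 190500 Pa.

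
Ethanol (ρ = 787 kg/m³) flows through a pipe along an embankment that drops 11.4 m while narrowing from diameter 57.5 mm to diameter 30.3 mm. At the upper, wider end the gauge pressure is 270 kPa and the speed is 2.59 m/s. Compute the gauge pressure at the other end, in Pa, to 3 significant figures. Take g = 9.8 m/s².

The volume flow rate is constant, so v₂ = (A₁/A₂)v₁ = (26.0/7.21)·2.59 = 9.33 m/s.
Bernoulli: P₁ + ½ρv₁² + ρg h₁ = P₂ + ½ρv₂² + ρg h₂, so P₂ = P₁ + ½ρ(v₁² − v₂²) − ρg(h₂ − h₁).
P₂ = 270000 + ½·787·(2.59² − 9.33²) − 787·9.8·(−11.4) = 270000 + (-31600) − (-87900) = 326000 Pa.

P₂ = 326000 Pa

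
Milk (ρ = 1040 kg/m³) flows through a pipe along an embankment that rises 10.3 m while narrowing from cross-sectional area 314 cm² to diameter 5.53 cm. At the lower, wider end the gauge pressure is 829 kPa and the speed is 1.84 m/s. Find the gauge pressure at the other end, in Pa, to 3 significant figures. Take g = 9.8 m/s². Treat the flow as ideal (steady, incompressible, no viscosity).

Mass conservation (A₁v₁ = A₂v₂) gives v₂ = 1.84 × 314/24.0 = 24.1 m/s.
Applying Bernoulli between the two ends and solving for P₂: P₂ = P₁ + ½ρ(v₁² − v₂²) − ρgΔh.
P₂ = 829000 + ½·1040·(1.84² − 24.1²) − 1040·9.8·(+10.3) = 829000 + (-299000) − (105000) = 425000 Pa.

P₂ ≈ 425000 Pa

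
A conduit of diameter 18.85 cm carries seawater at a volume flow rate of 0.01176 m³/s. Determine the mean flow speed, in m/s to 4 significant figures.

0.4214 m/s

Q = 0.01176 m³/s = 0.01176 m³/s.
v = Q/A = 0.01176 / 0.02791 = 0.4214 m/s.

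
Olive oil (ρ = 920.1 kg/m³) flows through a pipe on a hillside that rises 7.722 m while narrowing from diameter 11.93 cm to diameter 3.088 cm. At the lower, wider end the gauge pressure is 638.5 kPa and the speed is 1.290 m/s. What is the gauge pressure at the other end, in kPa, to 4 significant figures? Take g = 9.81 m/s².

399.0 kPa

Continuity gives A₁v₁ = A₂v₂, so v₂ = (111.8 cm²)/(7.489 cm²) × 1.290 m/s = 19.25 m/s.
Applying Bernoulli between the two ends and solving for P₂: P₂ = P₁ + ½ρ(v₁² − v₂²) − ρgΔh.
P₂ = 638500 + ½·920.1·(1.290² − 19.25²) − 920.1·9.81·(+7.722) = 638500 + (-169800) − (69700) = 399000 Pa.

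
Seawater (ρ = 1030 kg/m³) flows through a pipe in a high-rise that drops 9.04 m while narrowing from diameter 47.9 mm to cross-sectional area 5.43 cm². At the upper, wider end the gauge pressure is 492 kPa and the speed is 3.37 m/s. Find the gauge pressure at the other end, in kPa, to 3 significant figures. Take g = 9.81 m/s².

P₂ = 525 kPa

The volume flow rate is constant, so v₂ = (A₁/A₂)v₁ = (18.0/5.43)·3.37 = 11.2 m/s.
Bernoulli: P₁ + ½ρv₁² + ρg h₁ = P₂ + ½ρv₂² + ρg h₂, so P₂ = P₁ + ½ρ(v₁² − v₂²) − ρg(h₂ − h₁).
P₂ = 492000 + ½·1030·(3.37² − 11.2²) − 1030·9.81·(−9.04) = 492000 + (-58600) − (-91300) = 525000 Pa.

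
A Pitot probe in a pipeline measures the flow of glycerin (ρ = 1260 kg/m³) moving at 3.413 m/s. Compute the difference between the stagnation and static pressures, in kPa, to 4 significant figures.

ΔP ≈ 7.339 kPa

The dynamic pressure equals the rise in static pressure at the stagnation point: ΔP = ½ρv².
ΔP = ½·1260·3.413² = 7339 Pa.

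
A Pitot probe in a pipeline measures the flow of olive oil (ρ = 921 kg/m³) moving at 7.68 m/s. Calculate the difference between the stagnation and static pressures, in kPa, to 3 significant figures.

ΔP ≈ 27.2 kPa

Bernoulli between the free stream and the stagnation point: ½ρv² = P_stag − P_static.
ΔP = ½·921·7.68² = 27200 Pa.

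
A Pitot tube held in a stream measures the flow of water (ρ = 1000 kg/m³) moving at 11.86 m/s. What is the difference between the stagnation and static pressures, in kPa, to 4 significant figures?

The dynamic pressure equals the rise in static pressure at the stagnation point: ΔP = ½ρv².
ΔP = ½·1000·11.86² = 70330 Pa.

ΔP ≈ 70.33 kPa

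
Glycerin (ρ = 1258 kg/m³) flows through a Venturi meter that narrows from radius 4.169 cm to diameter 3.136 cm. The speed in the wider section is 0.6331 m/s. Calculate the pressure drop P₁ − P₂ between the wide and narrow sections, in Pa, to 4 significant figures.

The volume flow rate is constant, so v₂ = (A₁/A₂)v₁ = (54.60/7.724)·0.6331 = 4.476 m/s.
Along the horizontal streamline, P + ½ρv² is constant.
P₁ − P₂ = ½·1258·(4.476² − 0.6331²) = ½·1258·19.63 = 12350 Pa.

12350 Pa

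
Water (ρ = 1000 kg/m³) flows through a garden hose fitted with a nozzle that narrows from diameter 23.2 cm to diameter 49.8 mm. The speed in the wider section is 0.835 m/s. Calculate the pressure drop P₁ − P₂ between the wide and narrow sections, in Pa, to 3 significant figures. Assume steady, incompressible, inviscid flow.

Mass conservation (A₁v₁ = A₂v₂) gives v₂ = 0.835 × 423/19.5 = 18.1 m/s.
Along the horizontal streamline, P + ½ρv² is constant.
P₁ − P₂ = ½·1000·(18.1² − 0.835²) = ½·1000·328 = 164000 Pa.

ΔP ≈ 164000 Pa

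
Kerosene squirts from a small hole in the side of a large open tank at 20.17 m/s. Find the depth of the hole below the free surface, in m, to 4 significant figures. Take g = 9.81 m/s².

For a small hole in a large open tank, ½v² = gh, giving h = v²/(2g).
h = 20.17²/(2·9.81) = 406.8/19.62 = 20.74 m.

h = 20.74 m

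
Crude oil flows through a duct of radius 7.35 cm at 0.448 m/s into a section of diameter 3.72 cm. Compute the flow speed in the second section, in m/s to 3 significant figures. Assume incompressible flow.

v₂ ≈ 7.00 m/s

Mass conservation (A₁v₁ = A₂v₂) gives v₂ = 0.448 × 170/10.9 = 7.00 m/s.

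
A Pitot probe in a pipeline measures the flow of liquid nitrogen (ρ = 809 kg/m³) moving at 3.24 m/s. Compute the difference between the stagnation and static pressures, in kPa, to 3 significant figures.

4.25 kPa

At the stagnation point the flow is brought to rest, so Bernoulli gives P_stag − P_static = ½ρv².
ΔP = ½·809·3.24² = 4250 Pa.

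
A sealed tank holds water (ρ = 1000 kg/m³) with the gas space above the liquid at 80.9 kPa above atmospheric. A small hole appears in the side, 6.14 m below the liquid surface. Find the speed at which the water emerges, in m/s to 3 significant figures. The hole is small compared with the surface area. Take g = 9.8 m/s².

16.8 m/s

Take point 1 at the surface (v₁ ≈ 0) and point 2 at the hole (at atmospheric pressure). Bernoulli: P₁ + ρg h = P_atm + ½ρv₂².
With P₁ − P_atm = 80900 Pa, v₂ = √(2gh + 2ΔP/ρ) = √(2·9.8·6.14 + 2·80900/1000) = 16.8 m/s.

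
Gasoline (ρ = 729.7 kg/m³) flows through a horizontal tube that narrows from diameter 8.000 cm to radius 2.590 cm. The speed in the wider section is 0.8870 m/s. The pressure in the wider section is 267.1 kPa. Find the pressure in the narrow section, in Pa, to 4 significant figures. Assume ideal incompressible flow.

P₂ ≈ 265800 Pa

Mass conservation (A₁v₁ = A₂v₂) gives v₂ = 0.8870 × 50.27/21.07 = 2.116 m/s.
Bernoulli (h₁ = h₂): P₁ − P₂ = ½ρ(v₂² − v₁²).
P₂ = P₁ − ½ρ(v₂² − v₁²) = 267100 − ½·729.7·(2.116² − 0.8870²) = 267100 − 1346 = 265800 Pa.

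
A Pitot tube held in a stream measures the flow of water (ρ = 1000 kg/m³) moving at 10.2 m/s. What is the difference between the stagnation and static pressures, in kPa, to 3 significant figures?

ΔP ≈ 52.0 kPa

At the stagnation point the flow is brought to rest, so Bernoulli gives P_stag − P_static = ½ρv².
ΔP = ½·1000·10.2² = 52000 Pa.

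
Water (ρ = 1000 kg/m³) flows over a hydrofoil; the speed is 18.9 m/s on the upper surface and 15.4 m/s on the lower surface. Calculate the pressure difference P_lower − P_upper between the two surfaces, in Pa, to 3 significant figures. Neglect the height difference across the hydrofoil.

ΔP = 60000 Pa

With negligible Δh, P + ½ρv² is constant, so P_low − P_up = ½ρ(v_up² − v_low²).
ΔP = ½·1000·(18.9² − 15.4²) = 60000 Pa.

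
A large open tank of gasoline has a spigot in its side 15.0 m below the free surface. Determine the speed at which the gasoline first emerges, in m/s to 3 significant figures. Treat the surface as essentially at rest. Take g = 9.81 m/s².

Torricelli's result v = √(2gh) gives v = √(2·9.81·15.0) = 17.2 m/s.

v ≈ 17.2 m/s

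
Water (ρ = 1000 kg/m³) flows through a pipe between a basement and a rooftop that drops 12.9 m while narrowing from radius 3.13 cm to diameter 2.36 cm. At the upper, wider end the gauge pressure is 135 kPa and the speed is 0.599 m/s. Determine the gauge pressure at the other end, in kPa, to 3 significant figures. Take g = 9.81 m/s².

The volume flow rate is constant, so v₂ = (A₁/A₂)v₁ = (30.8/4.37)·0.599 = 4.21 m/s.
Bernoulli: P₁ + ½ρv₁² + ρg h₁ = P₂ + ½ρv₂² + ρg h₂, so P₂ = P₁ + ½ρ(v₁² − v₂²) − ρg(h₂ − h₁).
P₂ = 135000 + ½·1000·(0.599² − 4.21²) − 1000·9.81·(−12.9) = 135000 + (-8700) − (-127000) = 253000 Pa.

P₂ = 253 kPa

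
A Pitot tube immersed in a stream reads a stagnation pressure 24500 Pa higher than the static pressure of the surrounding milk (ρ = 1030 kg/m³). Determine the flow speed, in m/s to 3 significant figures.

Bernoulli between the free stream and the stagnation point: ½ρv² = P_stag − P_static.
v = √(2ΔP/ρ) = √(2·24500/1030) = 6.90 m/s.

6.90 m/s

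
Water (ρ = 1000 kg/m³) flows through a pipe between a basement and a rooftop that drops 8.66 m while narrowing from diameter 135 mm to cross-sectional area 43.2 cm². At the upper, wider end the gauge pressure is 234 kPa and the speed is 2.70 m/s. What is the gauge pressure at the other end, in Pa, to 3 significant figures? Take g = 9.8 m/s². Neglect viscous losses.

282000 Pa

The volume flow rate is constant, so v₂ = (A₁/A₂)v₁ = (143/43.2)·2.70 = 8.95 m/s.
Bernoulli: P₁ + ½ρv₁² + ρg h₁ = P₂ + ½ρv₂² + ρg h₂, so P₂ = P₁ + ½ρ(v₁² − v₂²) − ρg(h₂ − h₁).
P₂ = 234000 + ½·1000·(2.70² − 8.95²) − 1000·9.8·(−8.66) = 234000 + (-36400) − (-84900) = 282000 Pa.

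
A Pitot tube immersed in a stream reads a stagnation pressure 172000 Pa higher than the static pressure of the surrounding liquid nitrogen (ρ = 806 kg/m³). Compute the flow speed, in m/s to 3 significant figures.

v ≈ 20.7 m/s

At the stagnation point the flow is brought to rest, so Bernoulli gives P_stag − P_static = ½ρv².
v = √(2ΔP/ρ) = √(2·172000/806) = 20.7 m/s.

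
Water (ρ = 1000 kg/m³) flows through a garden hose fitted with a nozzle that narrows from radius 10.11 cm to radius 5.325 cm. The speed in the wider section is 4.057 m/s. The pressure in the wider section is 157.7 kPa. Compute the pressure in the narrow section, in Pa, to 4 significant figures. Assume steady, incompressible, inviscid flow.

The volume flow rate is constant, so v₂ = (A₁/A₂)v₁ = (321.1/89.08)·4.057 = 14.62 m/s.
With no height change, Bernoulli's equation is P₁ + ½ρv₁² = P₂ + ½ρv₂².
P₂ = P₁ − ½ρ(v₂² − v₁²) = 157700 − ½·1000·(14.62² − 4.057²) = 157700 − 98700 = 59000 Pa.

P₂ ≈ 59000 Pa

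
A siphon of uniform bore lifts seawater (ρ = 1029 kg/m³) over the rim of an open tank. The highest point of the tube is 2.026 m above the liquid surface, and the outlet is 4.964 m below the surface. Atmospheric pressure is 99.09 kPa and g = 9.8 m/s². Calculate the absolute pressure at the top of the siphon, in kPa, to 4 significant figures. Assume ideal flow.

The outlet speed comes from Torricelli: v = √(2g·4.964) = 9.864 m/s.
The bore is uniform, so the speed at the crest is the same v. Bernoulli surface→crest: P_atm = P_top + ½ρv² + ρg·h_top.
P_top = 99090 − ½·1029·9.864² − 1029·9.8·2.026 = 28600 Pa.

P_top ≈ 28.60 kPa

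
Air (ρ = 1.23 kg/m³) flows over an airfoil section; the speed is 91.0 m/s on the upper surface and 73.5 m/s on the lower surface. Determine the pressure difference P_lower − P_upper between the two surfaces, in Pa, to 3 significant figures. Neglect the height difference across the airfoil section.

1770 Pa

The pressure is lower where the speed is higher: ΔP = ½ρ(v_up² − v_low²).
ΔP = ½·1.23·(91.0² − 73.5²) = 1770 Pa.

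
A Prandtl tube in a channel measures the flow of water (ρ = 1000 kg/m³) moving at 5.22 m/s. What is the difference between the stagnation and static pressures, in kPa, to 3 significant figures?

13.6 kPa

Bernoulli between the free stream and the stagnation point: ½ρv² = P_stag − P_static.
ΔP = ½·1000·5.22² = 13600 Pa.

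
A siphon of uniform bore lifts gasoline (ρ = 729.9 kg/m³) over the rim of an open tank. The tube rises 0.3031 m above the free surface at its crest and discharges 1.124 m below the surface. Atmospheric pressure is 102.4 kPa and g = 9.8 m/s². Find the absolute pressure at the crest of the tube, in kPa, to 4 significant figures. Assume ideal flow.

P_top = 92.19 kPa

Bernoulli surface→outlet gives ½v² = g·h_out, so v = √(2·9.8·1.124) = 4.694 m/s.
Continuity keeps v the same throughout the tube; from surface to crest, P_atm + 0 = P_top + ½ρv² + ρg·h_top.
P_top = 102400 − ½·729.9·4.694² − 729.9·9.8·0.3031 = 92190 Pa.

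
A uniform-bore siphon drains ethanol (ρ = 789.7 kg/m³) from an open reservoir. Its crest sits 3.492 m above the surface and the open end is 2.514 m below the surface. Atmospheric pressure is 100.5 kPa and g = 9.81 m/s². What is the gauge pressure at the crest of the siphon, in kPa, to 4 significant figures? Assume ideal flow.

The outlet speed comes from Torricelli: v = √(2g·2.514) = 7.023 m/s.
Continuity keeps v the same throughout the tube; from surface to crest, P_atm + 0 = P_top + ½ρv² + ρg·h_top.
P_top = 100500 − ½·789.7·7.023² − 789.7·9.81·3.492 = 53970 Pa. So P_gauge = P_top − P_atm = -46530 Pa.

P_gauge ≈ -46.53 kPa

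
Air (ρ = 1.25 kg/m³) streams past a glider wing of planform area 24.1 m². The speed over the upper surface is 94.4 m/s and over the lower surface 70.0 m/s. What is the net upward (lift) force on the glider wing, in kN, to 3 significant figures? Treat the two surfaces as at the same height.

60.4 kN

The faster flow above has the lower pressure; Bernoulli (same height) gives ΔP = ½ρ(v_up² − v_low²).
ΔP = ½·1.25·(94.4² − 70.0²) = 2510 Pa.
Lift = ΔP · A = 2510 × 24.1 = 60400 N.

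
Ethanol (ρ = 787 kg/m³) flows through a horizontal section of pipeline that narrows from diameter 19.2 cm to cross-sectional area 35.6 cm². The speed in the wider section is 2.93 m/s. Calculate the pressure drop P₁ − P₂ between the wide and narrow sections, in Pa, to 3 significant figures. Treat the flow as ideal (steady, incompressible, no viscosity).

220000 Pa

By continuity, v₂ = v₁·A₁/A₂ = 2.93·(290/35.6) = 23.8 m/s.
The pipe is horizontal, so Bernoulli reduces to P₁ + ½ρv₁² = P₂ + ½ρv₂².
P₁ − P₂ = ½·787·(23.8² − 2.93²) = ½·787·559 = 220000 Pa.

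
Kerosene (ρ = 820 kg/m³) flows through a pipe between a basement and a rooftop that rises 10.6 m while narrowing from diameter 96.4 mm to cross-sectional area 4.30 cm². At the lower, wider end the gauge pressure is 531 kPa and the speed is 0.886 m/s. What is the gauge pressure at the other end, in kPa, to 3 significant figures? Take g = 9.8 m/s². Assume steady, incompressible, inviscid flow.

P₂ = 353 kPa

The volume flow rate is constant, so v₂ = (A₁/A₂)v₁ = (73.0/4.30)·0.886 = 15.0 m/s.
Energy conservation along the streamline gives P₂ = P₁ − ½ρ(v₂² − v₁²) − ρg(h₂ − h₁).
P₂ = 531000 + ½·820·(0.886² − 15.0²) − 820·9.8·(+10.6) = 531000 + (-92400) − (85200) = 353000 Pa.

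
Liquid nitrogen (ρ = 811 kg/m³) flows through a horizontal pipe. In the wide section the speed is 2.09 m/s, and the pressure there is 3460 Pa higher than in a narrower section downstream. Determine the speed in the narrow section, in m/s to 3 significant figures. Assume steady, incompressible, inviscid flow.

v₂ ≈ 3.59 m/s

Along the level pipe P + ½ρv² is conserved, hence v₂² = v₁² + 2(P₁ − P₂)/ρ.
v₂ = √(2.09² + 2·3460/811) = √(4.37 + 8.53) = 3.59 m/s.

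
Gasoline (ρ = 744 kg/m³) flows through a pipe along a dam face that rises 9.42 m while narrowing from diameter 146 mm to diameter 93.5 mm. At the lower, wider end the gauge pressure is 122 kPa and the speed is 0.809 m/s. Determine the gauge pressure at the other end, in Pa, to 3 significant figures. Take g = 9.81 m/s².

By continuity, v₂ = v₁·A₁/A₂ = 0.809·(167/68.7) = 1.97 m/s.
Energy conservation along the streamline gives P₂ = P₁ − ½ρ(v₂² − v₁²) − ρg(h₂ − h₁).
P₂ = 122000 + ½·744·(0.809² − 1.97²) − 744·9.81·(+9.42) = 122000 + (-1200) − (68800) = 52000 Pa.

P₂ = 52000 Pa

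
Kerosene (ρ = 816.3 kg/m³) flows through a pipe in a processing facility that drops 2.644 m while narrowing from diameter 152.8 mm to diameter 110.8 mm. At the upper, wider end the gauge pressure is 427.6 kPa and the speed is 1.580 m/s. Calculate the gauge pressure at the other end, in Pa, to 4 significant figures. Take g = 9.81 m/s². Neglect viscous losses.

The volume flow rate is constant, so v₂ = (A₁/A₂)v₁ = (183.4/96.42)·1.580 = 3.005 m/s.
Applying Bernoulli between the two ends and solving for P₂: P₂ = P₁ + ½ρ(v₁² − v₂²) − ρgΔh.
P₂ = 427600 + ½·816.3·(1.580² − 3.005²) − 816.3·9.81·(−2.644) = 427600 + (-2666) − (-21170) = 446100 Pa.

P₂ = 446100 Pa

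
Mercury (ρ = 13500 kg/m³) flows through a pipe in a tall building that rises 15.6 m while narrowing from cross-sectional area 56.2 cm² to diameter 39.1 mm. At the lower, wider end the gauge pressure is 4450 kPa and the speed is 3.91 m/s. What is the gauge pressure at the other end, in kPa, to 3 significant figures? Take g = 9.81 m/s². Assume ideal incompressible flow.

P₂ = 227 kPa

The volume flow rate is constant, so v₂ = (A₁/A₂)v₁ = (56.2/12.0)·3.91 = 18.3 m/s.
Energy conservation along the streamline gives P₂ = P₁ − ½ρ(v₂² − v₁²) − ρg(h₂ − h₁).
P₂ = 4450000 + ½·13500·(3.91² − 18.3²) − 13500·9.81·(+15.6) = 4450000 + (-2160000) − (2070000) = 227000 Pa.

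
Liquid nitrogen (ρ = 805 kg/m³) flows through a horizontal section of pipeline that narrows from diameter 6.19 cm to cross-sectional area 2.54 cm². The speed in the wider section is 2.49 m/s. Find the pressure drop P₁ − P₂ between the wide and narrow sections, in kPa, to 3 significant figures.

ΔP = 348 kPa

The volume flow rate is constant, so v₂ = (A₁/A₂)v₁ = (30.1/2.54)·2.49 = 29.5 m/s.
With no height change, Bernoulli's equation is P₁ + ½ρv₁² = P₂ + ½ρv₂².
P₁ − P₂ = ½·805·(29.5² − 2.49²) = ½·805·864 = 348000 Pa.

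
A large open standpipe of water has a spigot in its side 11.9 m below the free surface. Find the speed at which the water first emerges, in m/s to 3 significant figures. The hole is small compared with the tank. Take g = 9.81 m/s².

v = 15.3 m/s

The surface is effectively still and both ends are open, so ½v² = gh and v = √(2·9.81·11.9) = 15.3 m/s.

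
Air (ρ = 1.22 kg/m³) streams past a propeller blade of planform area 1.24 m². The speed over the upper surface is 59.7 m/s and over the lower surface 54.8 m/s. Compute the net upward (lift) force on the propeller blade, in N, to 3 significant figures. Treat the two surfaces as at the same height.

From P + ½ρv² = const at equal height, P_low − P_up = ½ρ(v_up² − v_low²).
ΔP = ½·1.22·(59.7² − 54.8²) = 342 Pa.
Lift = ΔP · A = 342 × 1.24 = 424 N.

424 N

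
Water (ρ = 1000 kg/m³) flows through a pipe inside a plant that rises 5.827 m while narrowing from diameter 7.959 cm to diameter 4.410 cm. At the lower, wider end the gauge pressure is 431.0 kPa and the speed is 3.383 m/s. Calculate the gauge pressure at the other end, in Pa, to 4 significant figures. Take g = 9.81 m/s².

P₂ ≈ 318900 Pa

Mass conservation (A₁v₁ = A₂v₂) gives v₂ = 3.383 × 49.75/15.27 = 11.02 m/s.
Applying Bernoulli between the two ends and solving for P₂: P₂ = P₁ + ½ρ(v₁² − v₂²) − ρgΔh.
P₂ = 431000 + ½·1000·(3.383² − 11.02²) − 1000·9.81·(+5.827) = 431000 + (-54990) − (57160) = 318900 Pa.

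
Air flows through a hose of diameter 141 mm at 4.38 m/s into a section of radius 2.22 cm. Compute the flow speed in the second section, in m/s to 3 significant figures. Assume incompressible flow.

Mass conservation (A₁v₁ = A₂v₂) gives v₂ = 4.38 × 156/15.5 = 44.2 m/s.

v₂ ≈ 44.2 m/s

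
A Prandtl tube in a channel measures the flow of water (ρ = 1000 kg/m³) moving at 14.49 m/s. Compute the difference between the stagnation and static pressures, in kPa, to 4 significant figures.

ΔP = 105.0 kPa

The dynamic pressure equals the rise in static pressure at the stagnation point: ΔP = ½ρv².
ΔP = ½·1000·14.49² = 105000 Pa.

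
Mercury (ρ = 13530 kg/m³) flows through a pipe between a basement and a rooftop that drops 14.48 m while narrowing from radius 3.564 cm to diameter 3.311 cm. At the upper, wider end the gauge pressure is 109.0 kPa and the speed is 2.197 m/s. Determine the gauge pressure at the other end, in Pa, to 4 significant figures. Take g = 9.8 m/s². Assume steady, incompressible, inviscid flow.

P₂ = 1360000 Pa

By continuity, v₂ = v₁·A₁/A₂ = 2.197·(39.90/8.610) = 10.18 m/s.
Energy conservation along the streamline gives P₂ = P₁ − ½ρ(v₂² − v₁²) − ρg(h₂ − h₁).
P₂ = 109000 + ½·13530·(2.197² − 10.18²) − 13530·9.8·(−14.48) = 109000 + (-668700) − (-1920000) = 1360000 Pa.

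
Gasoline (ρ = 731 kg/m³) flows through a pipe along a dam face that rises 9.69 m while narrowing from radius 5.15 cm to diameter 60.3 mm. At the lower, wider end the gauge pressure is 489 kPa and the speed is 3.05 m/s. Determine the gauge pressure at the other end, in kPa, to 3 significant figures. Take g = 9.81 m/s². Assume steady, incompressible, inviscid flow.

P₂ ≈ 394 kPa

Mass conservation (A₁v₁ = A₂v₂) gives v₂ = 3.05 × 83.3/28.6 = 8.90 m/s.
Bernoulli: P₁ + ½ρv₁² + ρg h₁ = P₂ + ½ρv₂² + ρg h₂, so P₂ = P₁ + ½ρ(v₁² − v₂²) − ρg(h₂ − h₁).
P₂ = 489000 + ½·731·(3.05² − 8.90²) − 731·9.81·(+9.69) = 489000 + (-25500) − (69500) = 394000 Pa.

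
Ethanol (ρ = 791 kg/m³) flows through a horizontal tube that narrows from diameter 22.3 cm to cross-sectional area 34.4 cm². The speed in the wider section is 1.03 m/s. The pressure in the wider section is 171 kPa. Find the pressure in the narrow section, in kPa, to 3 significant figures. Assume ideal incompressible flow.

By continuity, v₂ = v₁·A₁/A₂ = 1.03·(391/34.4) = 11.7 m/s.
The pipe is horizontal, so Bernoulli reduces to P₁ + ½ρv₁² = P₂ + ½ρv₂².
P₂ = P₁ − ½ρ(v₂² − v₁²) = 171000 − ½·791·(11.7² − 1.03²) = 171000 − 53700 = 117000 Pa.

P₂ ≈ 117 kPa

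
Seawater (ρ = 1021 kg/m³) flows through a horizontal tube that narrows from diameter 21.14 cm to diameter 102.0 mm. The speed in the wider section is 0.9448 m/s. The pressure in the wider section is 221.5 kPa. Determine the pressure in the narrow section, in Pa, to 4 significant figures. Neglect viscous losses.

The volume flow rate is constant, so v₂ = (A₁/A₂)v₁ = (351.0/81.71)·0.9448 = 4.058 m/s.
With no height change, Bernoulli's equation is P₁ + ½ρv₁² = P₂ + ½ρv₂².
P₂ = P₁ − ½ρ(v₂² − v₁²) = 221500 − ½·1021·(4.058² − 0.9448²) = 221500 − 7952 = 213500 Pa.

P₂ = 213500 Pa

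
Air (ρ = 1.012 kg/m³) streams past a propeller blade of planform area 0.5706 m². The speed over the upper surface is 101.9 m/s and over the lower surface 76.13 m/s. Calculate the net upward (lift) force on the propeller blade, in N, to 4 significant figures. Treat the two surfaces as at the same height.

1325 N

With equal heights on the two surfaces, Bernoulli gives P_lower − P_upper = ½ρ(v_upper² − v_lower²).
ΔP = ½·1.012·(101.9² − 76.13²) = 2321 Pa.
Lift = ΔP · A = 2321 × 0.5706 = 1325 N.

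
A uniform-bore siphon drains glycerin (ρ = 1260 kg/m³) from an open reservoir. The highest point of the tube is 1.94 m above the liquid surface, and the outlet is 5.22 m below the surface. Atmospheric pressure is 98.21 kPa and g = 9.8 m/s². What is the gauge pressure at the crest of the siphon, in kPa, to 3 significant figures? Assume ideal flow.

From the surface to the outlet (both open to atmosphere, surface at rest): v = √(2g·h_out) = √(2·9.8·5.22) = 10.1 m/s.
Continuity keeps v the same throughout the tube; from surface to crest, P_atm + 0 = P_top + ½ρv² + ρg·h_top.
P_top = 98210 − ½·1260·10.1² − 1260·9.8·1.94 = 9800 Pa. So P_gauge = P_top − P_atm = -88400 Pa.

P_gauge ≈ -88.4 kPa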